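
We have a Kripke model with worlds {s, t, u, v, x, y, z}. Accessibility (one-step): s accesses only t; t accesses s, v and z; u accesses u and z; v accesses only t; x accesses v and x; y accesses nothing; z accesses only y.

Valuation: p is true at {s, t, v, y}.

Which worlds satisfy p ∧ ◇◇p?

s: p is T, ◇◇p is T. ✓
t: p is T, ◇◇p is T. ✓
u: p is F, ◇◇p is T. ✗
v: p is T, ◇◇p is T. ✓
x: p is F, ◇◇p is T. ✗
y: p is T, ◇◇p is F. ✗
z: p is F, ◇◇p is F. ✗

{s, t, v}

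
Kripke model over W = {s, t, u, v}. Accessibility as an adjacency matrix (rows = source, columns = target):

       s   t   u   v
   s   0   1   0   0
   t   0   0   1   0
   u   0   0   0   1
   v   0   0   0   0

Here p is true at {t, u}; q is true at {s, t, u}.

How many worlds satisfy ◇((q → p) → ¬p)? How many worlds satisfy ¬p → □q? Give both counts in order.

1 and 4

For ◇((q → p) → ¬p):
s: successors {t}; (q → p) → ¬p there: t:F. ✗
t: successors {u}; (q → p) → ¬p there: u:F. ✗
u: successors {v}; (q → p) → ¬p there: v:T. ✓
v: no successors, so ◇((q → p) → ¬p) fails. ✗
— 1 world.
For ¬p → □q:
s: ¬p is T, □q is T. ✓
t: ¬p is F, □q is T. ✓
u: ¬p is F, □q is F. ✓
v: ¬p is T, □q is T. ✓
— 4 worlds.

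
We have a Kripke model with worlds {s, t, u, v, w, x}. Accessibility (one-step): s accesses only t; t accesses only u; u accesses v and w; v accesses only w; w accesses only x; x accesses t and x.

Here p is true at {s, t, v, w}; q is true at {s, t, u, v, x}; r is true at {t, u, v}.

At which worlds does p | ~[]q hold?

{s, t, u, v, w}

s: p is T, ~[]q is F. ✓
t: p is T, ~[]q is F. ✓
u: p is F, ~[]q is T. ✓
v: p is T, ~[]q is T. ✓
w: p is T, ~[]q is F. ✓
x: p is F, ~[]q is F. ✗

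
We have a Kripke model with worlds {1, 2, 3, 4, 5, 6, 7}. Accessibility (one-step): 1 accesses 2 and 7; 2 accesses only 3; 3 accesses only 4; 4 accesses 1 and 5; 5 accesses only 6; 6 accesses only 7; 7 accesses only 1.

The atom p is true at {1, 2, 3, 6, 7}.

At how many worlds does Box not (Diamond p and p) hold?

2

1: successors {2, 7}; not (Diamond p and p) there: 2:F, 7:F. ✗
2: successors {3}; not (Diamond p and p) there: 3:T. ✓
3: successors {4}; not (Diamond p and p) there: 4:T. ✓
4: successors {1, 5}; not (Diamond p and p) there: 1:F, 5:T. ✗
5: successors {6}; not (Diamond p and p) there: 6:F. ✗
6: successors {7}; not (Diamond p and p) there: 7:F. ✗
7: successors {1}; not (Diamond p and p) there: 1:F. ✗
Satisfying worlds: {2, 3}.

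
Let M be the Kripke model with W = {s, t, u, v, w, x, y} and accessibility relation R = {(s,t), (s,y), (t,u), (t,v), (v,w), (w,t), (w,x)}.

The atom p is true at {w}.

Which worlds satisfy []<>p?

s: successors {t, y}; <>p there: t:F, y:F. ✗
t: successors {u, v}; <>p there: u:F, v:T. ✗
u: no successors, so []<>p holds vacuously. ✓
v: successors {w}; <>p there: w:F. ✗
w: successors {t, x}; <>p there: t:F, x:F. ✗
x: no successors, so []<>p holds vacuously. ✓
y: no successors, so []<>p holds vacuously. ✓

{u, x, y}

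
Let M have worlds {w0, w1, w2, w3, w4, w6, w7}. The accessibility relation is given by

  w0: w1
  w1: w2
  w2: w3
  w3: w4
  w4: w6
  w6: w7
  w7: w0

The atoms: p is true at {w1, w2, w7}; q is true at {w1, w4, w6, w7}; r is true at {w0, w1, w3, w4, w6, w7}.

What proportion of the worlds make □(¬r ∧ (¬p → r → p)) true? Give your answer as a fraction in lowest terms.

1/7

w0: successors {w1}; ¬r ∧ (¬p → r → p) there: w1:F. ✗
w1: successors {w2}; ¬r ∧ (¬p → r → p) there: w2:T. ✓
w2: successors {w3}; ¬r ∧ (¬p → r → p) there: w3:F. ✗
w3: successors {w4}; ¬r ∧ (¬p → r → p) there: w4:F. ✗
w4: successors {w6}; ¬r ∧ (¬p → r → p) there: w6:F. ✗
w6: successors {w7}; ¬r ∧ (¬p → r → p) there: w7:F. ✗
w7: successors {w0}; ¬r ∧ (¬p → r → p) there: w0:F. ✗
That's 1 of 7 worlds, so 1/7.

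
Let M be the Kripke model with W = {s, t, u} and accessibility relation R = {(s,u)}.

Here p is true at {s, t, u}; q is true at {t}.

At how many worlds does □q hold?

s: successors {u}; q there: u:F. ✗
t: no successors, so □q holds vacuously. ✓
u: no successors, so □q holds vacuously. ✓
Satisfying worlds: {t, u}.

2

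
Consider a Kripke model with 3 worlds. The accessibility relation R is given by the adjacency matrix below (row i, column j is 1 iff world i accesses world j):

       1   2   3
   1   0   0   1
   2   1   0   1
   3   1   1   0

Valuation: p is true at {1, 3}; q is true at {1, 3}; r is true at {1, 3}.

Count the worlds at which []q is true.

1: successors {3}; q there: 3:T. ✓
2: successors {1, 3}; q there: 1:T, 3:T. ✓
3: successors {1, 2}; q there: 1:T, 2:F. ✗
Satisfying worlds: {1, 2}.

2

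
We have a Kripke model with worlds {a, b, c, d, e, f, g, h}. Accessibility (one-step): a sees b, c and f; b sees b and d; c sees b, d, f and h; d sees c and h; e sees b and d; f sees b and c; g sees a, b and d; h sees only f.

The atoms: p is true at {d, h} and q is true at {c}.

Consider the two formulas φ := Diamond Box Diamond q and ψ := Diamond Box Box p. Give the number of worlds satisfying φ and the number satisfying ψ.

2 and 0

For Diamond Box Diamond q:
a: successors {b, c, f}; Box Diamond q there: b:F, c:F, f:F. ✗
b: successors {b, d}; Box Diamond q there: b:F, d:F. ✗
c: successors {b, d, f, h}; Box Diamond q there: b:F, d:F, f:F, h:T. ✓
d: successors {c, h}; Box Diamond q there: c:F, h:T. ✓
e: successors {b, d}; Box Diamond q there: b:F, d:F. ✗
f: successors {b, c}; Box Diamond q there: b:F, c:F. ✗
g: successors {a, b, d}; Box Diamond q there: a:F, b:F, d:F. ✗
h: successors {f}; Box Diamond q there: f:F. ✗
— 2 worlds.
For Diamond Box Box p:
a: successors {b, c, f}; Box Box p there: b:F, c:F, f:F. ✗
b: successors {b, d}; Box Box p there: b:F, d:F. ✗
c: successors {b, d, f, h}; Box Box p there: b:F, d:F, f:F, h:F. ✗
d: successors {c, h}; Box Box p there: c:F, h:F. ✗
e: successors {b, d}; Box Box p there: b:F, d:F. ✗
f: successors {b, c}; Box Box p there: b:F, c:F. ✗
g: successors {a, b, d}; Box Box p there: a:F, b:F, d:F. ✗
h: successors {f}; Box Box p there: f:F. ✗
— 0 worlds.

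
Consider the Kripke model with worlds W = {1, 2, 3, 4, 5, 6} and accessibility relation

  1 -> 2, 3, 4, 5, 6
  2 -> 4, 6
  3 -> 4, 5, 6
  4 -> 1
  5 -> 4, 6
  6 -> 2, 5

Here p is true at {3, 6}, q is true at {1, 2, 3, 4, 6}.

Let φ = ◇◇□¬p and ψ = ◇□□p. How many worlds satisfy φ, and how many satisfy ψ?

For ◇◇□¬p:
1: successors {2, 3, 4, 5, 6}; ◇□¬p there: 2:T, 3:T, 4:F, 5:T, 6:F. ✓
2: successors {4, 6}; ◇□¬p there: 4:F, 6:F. ✗
3: successors {4, 5, 6}; ◇□¬p there: 4:F, 5:T, 6:F. ✓
4: successors {1}; ◇□¬p there: 1:T. ✓
5: successors {4, 6}; ◇□¬p there: 4:F, 6:F. ✗
6: successors {2, 5}; ◇□¬p there: 2:T, 5:T. ✓
— 4 worlds.
For ◇□□p:
1: successors {2, 3, 4, 5, 6}; □□p there: 2:F, 3:F, 4:F, 5:F, 6:F. ✗
2: successors {4, 6}; □□p there: 4:F, 6:F. ✗
3: successors {4, 5, 6}; □□p there: 4:F, 5:F, 6:F. ✗
4: successors {1}; □□p there: 1:F. ✗
5: successors {4, 6}; □□p there: 4:F, 6:F. ✗
6: successors {2, 5}; □□p there: 2:F, 5:F. ✗
— 0 worlds.

4 and 0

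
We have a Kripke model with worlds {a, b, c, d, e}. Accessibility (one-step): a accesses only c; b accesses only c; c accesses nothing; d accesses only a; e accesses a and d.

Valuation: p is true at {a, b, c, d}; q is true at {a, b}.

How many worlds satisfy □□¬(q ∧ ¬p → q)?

a: successors {c}; □¬(q ∧ ¬p → q) there: c:T. ✓
b: successors {c}; □¬(q ∧ ¬p → q) there: c:T. ✓
c: no successors, so □□¬(q ∧ ¬p → q) holds vacuously. ✓
d: successors {a}; □¬(q ∧ ¬p → q) there: a:F. ✗
e: successors {a, d}; □¬(q ∧ ¬p → q) there: a:F, d:F. ✗
Satisfying worlds: {a, b, c}.

3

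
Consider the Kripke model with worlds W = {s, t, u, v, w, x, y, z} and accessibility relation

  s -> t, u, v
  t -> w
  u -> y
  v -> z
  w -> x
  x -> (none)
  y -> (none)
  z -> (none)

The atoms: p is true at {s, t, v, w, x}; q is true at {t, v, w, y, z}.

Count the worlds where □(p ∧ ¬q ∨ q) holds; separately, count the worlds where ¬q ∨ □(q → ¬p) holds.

For □(p ∧ ¬q ∨ q):
s: successors {t, u, v}; p ∧ ¬q ∨ q there: t:T, u:F, v:T. ✗
t: successors {w}; p ∧ ¬q ∨ q there: w:T. ✓
u: successors {y}; p ∧ ¬q ∨ q there: y:T. ✓
v: successors {z}; p ∧ ¬q ∨ q there: z:T. ✓
w: successors {x}; p ∧ ¬q ∨ q there: x:T. ✓
x: no successors, so □(p ∧ ¬q ∨ q) holds vacuously. ✓
y: no successors, so □(p ∧ ¬q ∨ q) holds vacuously. ✓
z: no successors, so □(p ∧ ¬q ∨ q) holds vacuously. ✓
— 7 worlds.
For ¬q ∨ □(q → ¬p):
s: ¬q is T, □(q → ¬p) is F. ✓
t: ¬q is F, □(q → ¬p) is F. ✗
u: ¬q is T, □(q → ¬p) is T. ✓
v: ¬q is F, □(q → ¬p) is T. ✓
w: ¬q is F, □(q → ¬p) is T. ✓
x: ¬q is T, □(q → ¬p) is T. ✓
y: ¬q is F, □(q → ¬p) is T. ✓
z: ¬q is F, □(q → ¬p) is T. ✓
— 7 worlds.

7 and 7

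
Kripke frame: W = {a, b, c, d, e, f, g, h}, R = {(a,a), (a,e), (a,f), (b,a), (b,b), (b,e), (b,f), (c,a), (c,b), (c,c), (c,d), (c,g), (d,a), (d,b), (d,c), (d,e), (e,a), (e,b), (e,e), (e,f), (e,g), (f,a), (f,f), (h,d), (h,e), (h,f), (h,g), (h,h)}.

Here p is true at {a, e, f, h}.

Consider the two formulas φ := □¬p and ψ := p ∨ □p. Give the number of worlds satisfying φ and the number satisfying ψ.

For □¬p:
a: successors {a, e, f}; ¬p there: a:F, e:F, f:F. ✗
b: successors {a, b, e, f}; ¬p there: a:F, b:T, e:F, f:F. ✗
c: successors {a, b, c, d, g}; ¬p there: a:F, b:T, c:T, d:T, g:T. ✗
d: successors {a, b, c, e}; ¬p there: a:F, b:T, c:T, e:F. ✗
e: successors {a, b, e, f, g}; ¬p there: a:F, b:T, e:F, f:F, g:T. ✗
f: successors {a, f}; ¬p there: a:F, f:F. ✗
g: no successors, so □¬p holds vacuously. ✓
h: successors {d, e, f, g, h}; ¬p there: d:T, e:F, f:F, g:T, h:F. ✗
— 1 world.
For p ∨ □p:
a: p is T, □p is T. ✓
b: p is F, □p is F. ✗
c: p is F, □p is F. ✗
d: p is F, □p is F. ✗
e: p is T, □p is F. ✓
f: p is T, □p is T. ✓
g: p is F, □p is T. ✓
h: p is T, □p is F. ✓
— 5 worlds.

1 and 5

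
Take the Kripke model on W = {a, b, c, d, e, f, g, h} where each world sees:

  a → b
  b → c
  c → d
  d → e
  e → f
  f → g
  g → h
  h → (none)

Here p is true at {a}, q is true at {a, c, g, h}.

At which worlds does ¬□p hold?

a: □p is F. ✓
b: □p is F. ✓
c: □p is F. ✓
d: □p is F. ✓
e: □p is F. ✓
f: □p is F. ✓
g: □p is F. ✓
h: □p is T. ✗

{a, b, c, d, e, f, g}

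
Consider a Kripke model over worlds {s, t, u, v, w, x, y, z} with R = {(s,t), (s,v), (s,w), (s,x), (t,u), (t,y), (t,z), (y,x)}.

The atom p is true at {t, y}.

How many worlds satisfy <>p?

2

s: successors {t, v, w, x}; p there: t:T, v:F, w:F, x:F. ✓
t: successors {u, y, z}; p there: u:F, y:T, z:F. ✓
u: no successors, so <>p fails. ✗
v: no successors, so <>p fails. ✗
w: no successors, so <>p fails. ✗
x: no successors, so <>p fails. ✗
y: successors {x}; p there: x:F. ✗
z: no successors, so <>p fails. ✗
Satisfying worlds: {s, t}.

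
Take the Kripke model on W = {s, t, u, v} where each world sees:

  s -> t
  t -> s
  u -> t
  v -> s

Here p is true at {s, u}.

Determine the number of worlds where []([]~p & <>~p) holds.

2

s: successors {t}; []~p & <>~p there: t:F. ✗
t: successors {s}; []~p & <>~p there: s:T. ✓
u: successors {t}; []~p & <>~p there: t:F. ✗
v: successors {s}; []~p & <>~p there: s:T. ✓
Satisfying worlds: {t, v}.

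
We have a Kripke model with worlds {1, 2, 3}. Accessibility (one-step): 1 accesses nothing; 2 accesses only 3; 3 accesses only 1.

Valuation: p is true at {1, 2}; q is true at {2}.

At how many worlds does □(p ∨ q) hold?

1: no successors, so □(p ∨ q) holds vacuously. ✓
2: successors {3}; p ∨ q there: 3:F. ✗
3: successors {1}; p ∨ q there: 1:T. ✓
Satisfying worlds: {1, 3}.

2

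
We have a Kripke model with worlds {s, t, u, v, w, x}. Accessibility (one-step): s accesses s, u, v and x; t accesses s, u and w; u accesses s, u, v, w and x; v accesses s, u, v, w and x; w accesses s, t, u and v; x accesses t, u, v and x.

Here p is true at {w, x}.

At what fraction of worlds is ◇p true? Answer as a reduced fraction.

s: successors {s, u, v, x}; p there: s:F, u:F, v:F, x:T. ✓
t: successors {s, u, w}; p there: s:F, u:F, w:T. ✓
u: successors {s, u, v, w, x}; p there: s:F, u:F, v:F, w:T, x:T. ✓
v: successors {s, u, v, w, x}; p there: s:F, u:F, v:F, w:T, x:T. ✓
w: successors {s, t, u, v}; p there: s:F, t:F, u:F, v:F. ✗
x: successors {t, u, v, x}; p there: t:F, u:F, v:F, x:T. ✓
That's 5 of 6 worlds, so 5/6.

5/6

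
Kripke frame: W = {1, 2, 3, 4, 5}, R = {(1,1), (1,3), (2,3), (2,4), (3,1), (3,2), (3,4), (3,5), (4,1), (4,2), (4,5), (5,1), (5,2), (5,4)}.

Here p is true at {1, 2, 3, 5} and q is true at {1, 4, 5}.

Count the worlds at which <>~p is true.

1: successors {1, 3}; ~p there: 1:F, 3:F. ✗
2: successors {3, 4}; ~p there: 3:F, 4:T. ✓
3: successors {1, 2, 4, 5}; ~p there: 1:F, 2:F, 4:T, 5:F. ✓
4: successors {1, 2, 5}; ~p there: 1:F, 2:F, 5:F. ✗
5: successors {1, 2, 4}; ~p there: 1:F, 2:F, 4:T. ✓
Satisfying worlds: {2, 3, 5}.

3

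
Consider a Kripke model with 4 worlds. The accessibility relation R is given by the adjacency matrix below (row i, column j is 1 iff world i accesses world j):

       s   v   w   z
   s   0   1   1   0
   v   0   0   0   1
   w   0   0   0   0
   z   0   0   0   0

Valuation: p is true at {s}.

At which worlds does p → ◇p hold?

{v, w, z}

s: p is T, ◇p is F. ✗
v: p is F, ◇p is F. ✓
w: p is F, ◇p is F. ✓
z: p is F, ◇p is F. ✓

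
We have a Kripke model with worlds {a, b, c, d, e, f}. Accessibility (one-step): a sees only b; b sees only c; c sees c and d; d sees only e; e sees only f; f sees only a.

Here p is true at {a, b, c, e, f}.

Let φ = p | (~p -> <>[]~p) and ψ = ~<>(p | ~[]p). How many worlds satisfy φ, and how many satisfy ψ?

For p | (~p -> <>[]~p):
a: p is T, ~p -> <>[]~p is T. ✓
b: p is T, ~p -> <>[]~p is T. ✓
c: p is T, ~p -> <>[]~p is T. ✓
d: p is F, ~p -> <>[]~p is F. ✗
e: p is T, ~p -> <>[]~p is T. ✓
f: p is T, ~p -> <>[]~p is T. ✓
— 5 worlds.
For ~<>(p | ~[]p):
a: <>(p | ~[]p) is T. ✗
b: <>(p | ~[]p) is T. ✗
c: <>(p | ~[]p) is T. ✗
d: <>(p | ~[]p) is T. ✗
e: <>(p | ~[]p) is T. ✗
f: <>(p | ~[]p) is T. ✗
— 0 worlds.

5 and 0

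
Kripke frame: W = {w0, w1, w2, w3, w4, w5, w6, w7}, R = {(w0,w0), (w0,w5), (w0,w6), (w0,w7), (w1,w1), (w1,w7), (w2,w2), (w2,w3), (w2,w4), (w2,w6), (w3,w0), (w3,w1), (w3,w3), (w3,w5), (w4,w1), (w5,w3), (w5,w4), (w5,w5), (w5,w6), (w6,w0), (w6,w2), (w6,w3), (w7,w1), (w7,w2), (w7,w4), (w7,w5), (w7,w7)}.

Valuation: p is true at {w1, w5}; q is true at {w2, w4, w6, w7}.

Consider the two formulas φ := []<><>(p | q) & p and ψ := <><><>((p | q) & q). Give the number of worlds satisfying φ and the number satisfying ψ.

For []<><>(p | q) & p:
w0: []<><>(p | q) is T, p is F. ✗
w1: []<><>(p | q) is T, p is T. ✓
w2: []<><>(p | q) is T, p is F. ✗
w3: []<><>(p | q) is T, p is F. ✗
w4: []<><>(p | q) is T, p is F. ✗
w5: []<><>(p | q) is T, p is T. ✓
w6: []<><>(p | q) is T, p is F. ✗
w7: []<><>(p | q) is T, p is F. ✗
— 2 worlds.
For <><><>((p | q) & q):
w0: successors {w0, w5, w6, w7}; <><>((p | q) & q) there: w0:T, w5:T, w6:T, w7:T. ✓
w1: successors {w1, w7}; <><>((p | q) & q) there: w1:T, w7:T. ✓
w2: successors {w2, w3, w4, w6}; <><>((p | q) & q) there: w2:T, w3:T, w4:T, w6:T. ✓
w3: successors {w0, w1, w3, w5}; <><>((p | q) & q) there: w0:T, w1:T, w3:T, w5:T. ✓
w4: successors {w1}; <><>((p | q) & q) there: w1:T. ✓
w5: successors {w3, w4, w5, w6}; <><>((p | q) & q) there: w3:T, w4:T, w5:T, w6:T. ✓
w6: successors {w0, w2, w3}; <><>((p | q) & q) there: w0:T, w2:T, w3:T. ✓
w7: successors {w1, w2, w4, w5, w7}; <><>((p | q) & q) there: w1:T, w2:T, w4:T, w5:T, w7:T. ✓
— 8 worlds.

2 and 8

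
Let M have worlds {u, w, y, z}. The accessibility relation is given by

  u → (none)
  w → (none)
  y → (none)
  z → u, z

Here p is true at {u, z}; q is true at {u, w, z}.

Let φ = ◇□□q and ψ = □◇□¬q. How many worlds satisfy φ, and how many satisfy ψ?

1 and 3

For ◇□□q:
u: no successors, so ◇□□q fails. ✗
w: no successors, so ◇□□q fails. ✗
y: no successors, so ◇□□q fails. ✗
z: successors {u, z}; □□q there: u:T, z:T. ✓
— 1 world.
For □◇□¬q:
u: no successors, so □◇□¬q holds vacuously. ✓
w: no successors, so □◇□¬q holds vacuously. ✓
y: no successors, so □◇□¬q holds vacuously. ✓
z: successors {u, z}; ◇□¬q there: u:F, z:T. ✗
— 3 worlds.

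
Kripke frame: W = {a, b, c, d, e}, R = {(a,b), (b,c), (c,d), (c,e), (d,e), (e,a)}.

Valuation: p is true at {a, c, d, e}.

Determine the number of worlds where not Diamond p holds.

a: Diamond p is F. ✓
b: Diamond p is T. ✗
c: Diamond p is T. ✗
d: Diamond p is T. ✗
e: Diamond p is T. ✗
Satisfying worlds: {a}.

1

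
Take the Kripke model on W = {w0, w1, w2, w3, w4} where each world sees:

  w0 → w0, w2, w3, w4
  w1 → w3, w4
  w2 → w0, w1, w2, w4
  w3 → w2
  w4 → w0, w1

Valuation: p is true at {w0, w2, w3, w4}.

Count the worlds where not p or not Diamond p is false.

4

w0: not p is F, not Diamond p is F. ✗
w1: not p is T, not Diamond p is F. ✓
w2: not p is F, not Diamond p is F. ✗
w3: not p is F, not Diamond p is F. ✗
w4: not p is F, not Diamond p is F. ✗
Satisfying worlds: {w1}.
So not p or not Diamond p fails at the other 4 worlds.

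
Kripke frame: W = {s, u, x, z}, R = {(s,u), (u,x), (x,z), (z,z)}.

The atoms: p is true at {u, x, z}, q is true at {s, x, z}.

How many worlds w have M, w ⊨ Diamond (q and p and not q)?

0

s: successors {u}; q and p and not q there: u:F. ✗
u: successors {x}; q and p and not q there: x:F. ✗
x: successors {z}; q and p and not q there: z:F. ✗
z: successors {z}; q and p and not q there: z:F. ✗
Satisfying worlds: ∅.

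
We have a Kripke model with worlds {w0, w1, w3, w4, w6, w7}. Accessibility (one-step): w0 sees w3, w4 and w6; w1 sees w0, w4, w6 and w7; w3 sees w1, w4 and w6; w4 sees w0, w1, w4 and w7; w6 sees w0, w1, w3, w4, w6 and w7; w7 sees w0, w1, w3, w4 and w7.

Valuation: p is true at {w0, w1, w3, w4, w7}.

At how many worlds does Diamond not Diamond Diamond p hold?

0

w0: successors {w3, w4, w6}; not Diamond Diamond p there: w3:F, w4:F, w6:F. ✗
w1: successors {w0, w4, w6, w7}; not Diamond Diamond p there: w0:F, w4:F, w6:F, w7:F. ✗
w3: successors {w1, w4, w6}; not Diamond Diamond p there: w1:F, w4:F, w6:F. ✗
w4: successors {w0, w1, w4, w7}; not Diamond Diamond p there: w0:F, w1:F, w4:F, w7:F. ✗
w6: successors {w0, w1, w3, w4, w6, w7}; not Diamond Diamond p there: w0:F, w1:F, w3:F, w4:F, w6:F, w7:F. ✗
w7: successors {w0, w1, w3, w4, w7}; not Diamond Diamond p there: w0:F, w1:F, w3:F, w4:F, w7:F. ✗
Satisfying worlds: ∅.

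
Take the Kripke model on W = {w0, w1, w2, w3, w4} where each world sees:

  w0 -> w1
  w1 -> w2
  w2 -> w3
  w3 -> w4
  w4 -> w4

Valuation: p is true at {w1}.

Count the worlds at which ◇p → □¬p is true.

4

w0: ◇p is T, □¬p is F. ✗
w1: ◇p is F, □¬p is T. ✓
w2: ◇p is F, □¬p is T. ✓
w3: ◇p is F, □¬p is T. ✓
w4: ◇p is F, □¬p is T. ✓
Satisfying worlds: {w1, w2, w3, w4}.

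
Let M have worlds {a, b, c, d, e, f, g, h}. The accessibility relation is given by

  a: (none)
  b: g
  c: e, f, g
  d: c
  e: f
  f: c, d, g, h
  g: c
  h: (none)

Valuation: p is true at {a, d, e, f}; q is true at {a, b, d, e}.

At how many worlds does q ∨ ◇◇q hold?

a: q is T, ◇◇q is F. ✓
b: q is T, ◇◇q is F. ✓
c: q is F, ◇◇q is T. ✓
d: q is T, ◇◇q is T. ✓
e: q is T, ◇◇q is T. ✓
f: q is F, ◇◇q is T. ✓
g: q is F, ◇◇q is T. ✓
h: q is F, ◇◇q is F. ✗
Satisfying worlds: {a, b, c, d, e, f, g}.

7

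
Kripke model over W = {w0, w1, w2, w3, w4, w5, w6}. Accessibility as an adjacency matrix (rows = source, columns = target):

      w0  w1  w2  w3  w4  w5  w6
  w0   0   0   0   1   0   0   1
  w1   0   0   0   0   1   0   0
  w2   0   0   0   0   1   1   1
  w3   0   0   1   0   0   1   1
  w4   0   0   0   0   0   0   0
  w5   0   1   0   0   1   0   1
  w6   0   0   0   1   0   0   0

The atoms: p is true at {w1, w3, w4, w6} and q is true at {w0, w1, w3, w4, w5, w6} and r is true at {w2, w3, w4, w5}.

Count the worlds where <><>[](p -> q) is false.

w0: successors {w3, w6}; <>[](p -> q) there: w3:T, w6:T. ✓
w1: successors {w4}; <>[](p -> q) there: w4:F. ✗
w2: successors {w4, w5, w6}; <>[](p -> q) there: w4:F, w5:T, w6:T. ✓
w3: successors {w2, w5, w6}; <>[](p -> q) there: w2:T, w5:T, w6:T. ✓
w4: no successors, so <><>[](p -> q) fails. ✗
w5: successors {w1, w4, w6}; <>[](p -> q) there: w1:T, w4:F, w6:T. ✓
w6: successors {w3}; <>[](p -> q) there: w3:T. ✓
Satisfying worlds: {w0, w2, w3, w5, w6}.
So <><>[](p -> q) fails at the other 2 worlds.

2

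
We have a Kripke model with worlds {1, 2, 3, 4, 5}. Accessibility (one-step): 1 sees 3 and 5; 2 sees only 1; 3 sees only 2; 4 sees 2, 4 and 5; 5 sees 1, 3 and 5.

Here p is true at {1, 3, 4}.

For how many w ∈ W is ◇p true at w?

4

1: successors {3, 5}; p there: 3:T, 5:F. ✓
2: successors {1}; p there: 1:T. ✓
3: successors {2}; p there: 2:F. ✗
4: successors {2, 4, 5}; p there: 2:F, 4:T, 5:F. ✓
5: successors {1, 3, 5}; p there: 1:T, 3:T, 5:F. ✓
Satisfying worlds: {1, 2, 4, 5}.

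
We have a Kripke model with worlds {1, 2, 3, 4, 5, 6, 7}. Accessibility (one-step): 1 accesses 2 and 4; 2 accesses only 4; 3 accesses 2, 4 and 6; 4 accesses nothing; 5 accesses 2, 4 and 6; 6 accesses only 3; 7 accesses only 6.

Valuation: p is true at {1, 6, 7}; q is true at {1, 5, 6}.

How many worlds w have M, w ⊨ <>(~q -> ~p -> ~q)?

1: successors {2, 4}; ~q -> ~p -> ~q there: 2:T, 4:T. ✓
2: successors {4}; ~q -> ~p -> ~q there: 4:T. ✓
3: successors {2, 4, 6}; ~q -> ~p -> ~q there: 2:T, 4:T, 6:T. ✓
4: no successors, so <>(~q -> ~p -> ~q) fails. ✗
5: successors {2, 4, 6}; ~q -> ~p -> ~q there: 2:T, 4:T, 6:T. ✓
6: successors {3}; ~q -> ~p -> ~q there: 3:T. ✓
7: successors {6}; ~q -> ~p -> ~q there: 6:T. ✓
Satisfying worlds: {1, 2, 3, 5, 6, 7}.

6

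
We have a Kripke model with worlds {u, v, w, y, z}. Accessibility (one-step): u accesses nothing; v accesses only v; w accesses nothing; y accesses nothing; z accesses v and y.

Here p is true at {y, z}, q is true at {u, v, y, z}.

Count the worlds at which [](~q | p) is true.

u: no successors, so [](~q | p) holds vacuously. ✓
v: successors {v}; ~q | p there: v:F. ✗
w: no successors, so [](~q | p) holds vacuously. ✓
y: no successors, so [](~q | p) holds vacuously. ✓
z: successors {v, y}; ~q | p there: v:F, y:T. ✗
Satisfying worlds: {u, w, y}.

3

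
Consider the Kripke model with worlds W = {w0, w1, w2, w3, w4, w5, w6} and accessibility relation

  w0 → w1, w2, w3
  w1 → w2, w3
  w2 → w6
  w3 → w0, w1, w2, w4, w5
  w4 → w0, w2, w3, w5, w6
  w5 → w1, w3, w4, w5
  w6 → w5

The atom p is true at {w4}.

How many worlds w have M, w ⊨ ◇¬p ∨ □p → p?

1

w0: ◇¬p ∨ □p is T, p is F. ✗
w1: ◇¬p ∨ □p is T, p is F. ✗
w2: ◇¬p ∨ □p is T, p is F. ✗
w3: ◇¬p ∨ □p is T, p is F. ✗
w4: ◇¬p ∨ □p is T, p is T. ✓
w5: ◇¬p ∨ □p is T, p is F. ✗
w6: ◇¬p ∨ □p is T, p is F. ✗
Satisfying worlds: {w4}.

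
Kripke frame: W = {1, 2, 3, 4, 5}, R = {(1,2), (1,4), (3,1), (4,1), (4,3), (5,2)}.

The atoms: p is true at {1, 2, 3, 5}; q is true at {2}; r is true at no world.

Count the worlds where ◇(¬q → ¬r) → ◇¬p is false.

3

1: ◇(¬q → ¬r) is T, ◇¬p is T. ✓
2: ◇(¬q → ¬r) is F, ◇¬p is F. ✓
3: ◇(¬q → ¬r) is T, ◇¬p is F. ✗
4: ◇(¬q → ¬r) is T, ◇¬p is F. ✗
5: ◇(¬q → ¬r) is T, ◇¬p is F. ✗
Satisfying worlds: {1, 2}.
So ◇(¬q → ¬r) → ◇¬p fails at the other 3 worlds.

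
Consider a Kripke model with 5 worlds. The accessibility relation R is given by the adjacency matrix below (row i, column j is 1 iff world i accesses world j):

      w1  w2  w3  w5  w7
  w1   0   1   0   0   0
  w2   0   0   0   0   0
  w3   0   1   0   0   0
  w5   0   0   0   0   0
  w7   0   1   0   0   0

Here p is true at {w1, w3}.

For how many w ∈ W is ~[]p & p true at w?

2

w1: ~[]p is T, p is T. ✓
w2: ~[]p is F, p is F. ✗
w3: ~[]p is T, p is T. ✓
w5: ~[]p is F, p is F. ✗
w7: ~[]p is T, p is F. ✗
Satisfying worlds: {w1, w3}.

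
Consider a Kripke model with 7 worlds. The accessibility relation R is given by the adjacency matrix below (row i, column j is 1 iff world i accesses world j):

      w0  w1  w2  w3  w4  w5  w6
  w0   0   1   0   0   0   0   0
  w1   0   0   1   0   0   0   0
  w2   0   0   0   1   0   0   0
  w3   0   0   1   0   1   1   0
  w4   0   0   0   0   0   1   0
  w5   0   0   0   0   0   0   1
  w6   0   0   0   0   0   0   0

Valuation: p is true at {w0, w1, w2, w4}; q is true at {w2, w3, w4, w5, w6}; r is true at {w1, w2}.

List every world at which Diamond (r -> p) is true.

{w0, w1, w2, w3, w4, w5}

w0: successors {w1}; r -> p there: w1:T. ✓
w1: successors {w2}; r -> p there: w2:T. ✓
w2: successors {w3}; r -> p there: w3:T. ✓
w3: successors {w2, w4, w5}; r -> p there: w2:T, w4:T, w5:T. ✓
w4: successors {w5}; r -> p there: w5:T. ✓
w5: successors {w6}; r -> p there: w6:T. ✓
w6: no successors, so Diamond (r -> p) fails. ✗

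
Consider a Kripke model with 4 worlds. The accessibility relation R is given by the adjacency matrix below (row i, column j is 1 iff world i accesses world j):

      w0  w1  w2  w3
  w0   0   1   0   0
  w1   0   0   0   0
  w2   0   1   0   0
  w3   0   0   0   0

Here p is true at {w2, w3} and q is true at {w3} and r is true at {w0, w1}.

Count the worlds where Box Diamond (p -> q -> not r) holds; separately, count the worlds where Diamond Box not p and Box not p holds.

2 and 2

For Box Diamond (p -> q -> not r):
w0: successors {w1}; Diamond (p -> q -> not r) there: w1:F. ✗
w1: no successors, so Box Diamond (p -> q -> not r) holds vacuously. ✓
w2: successors {w1}; Diamond (p -> q -> not r) there: w1:F. ✗
w3: no successors, so Box Diamond (p -> q -> not r) holds vacuously. ✓
— 2 worlds.
For Diamond Box not p and Box not p:
w0: Diamond Box not p is T, Box not p is T. ✓
w1: Diamond Box not p is F, Box not p is T. ✗
w2: Diamond Box not p is T, Box not p is T. ✓
w3: Diamond Box not p is F, Box not p is T. ✗
— 2 worlds.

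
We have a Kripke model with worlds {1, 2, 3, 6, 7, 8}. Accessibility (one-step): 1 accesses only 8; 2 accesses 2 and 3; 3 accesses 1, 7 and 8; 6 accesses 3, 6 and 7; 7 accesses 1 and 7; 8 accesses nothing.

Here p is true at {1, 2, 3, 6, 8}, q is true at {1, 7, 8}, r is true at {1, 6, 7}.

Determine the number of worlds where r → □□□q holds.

5

1: r is T, □□□q is T. ✓
2: r is F, □□□q is F. ✓
3: r is F, □□□q is T. ✓
6: r is T, □□□q is F. ✗
7: r is T, □□□q is T. ✓
8: r is F, □□□q is T. ✓
Satisfying worlds: {1, 2, 3, 7, 8}.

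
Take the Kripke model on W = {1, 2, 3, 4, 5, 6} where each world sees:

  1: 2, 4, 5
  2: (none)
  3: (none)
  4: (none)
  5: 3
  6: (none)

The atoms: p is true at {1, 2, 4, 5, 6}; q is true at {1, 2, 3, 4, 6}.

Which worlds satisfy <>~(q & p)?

1: successors {2, 4, 5}; ~(q & p) there: 2:F, 4:F, 5:T. ✓
2: no successors, so <>~(q & p) fails. ✗
3: no successors, so <>~(q & p) fails. ✗
4: no successors, so <>~(q & p) fails. ✗
5: successors {3}; ~(q & p) there: 3:T. ✓
6: no successors, so <>~(q & p) fails. ✗

{1, 5}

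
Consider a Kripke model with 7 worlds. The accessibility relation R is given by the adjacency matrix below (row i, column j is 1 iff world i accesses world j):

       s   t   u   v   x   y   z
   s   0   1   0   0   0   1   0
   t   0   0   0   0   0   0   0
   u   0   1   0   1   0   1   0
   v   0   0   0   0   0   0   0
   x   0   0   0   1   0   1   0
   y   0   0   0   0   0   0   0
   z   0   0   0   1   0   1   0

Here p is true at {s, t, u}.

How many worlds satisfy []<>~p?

s: successors {t, y}; <>~p there: t:F, y:F. ✗
t: no successors, so []<>~p holds vacuously. ✓
u: successors {t, v, y}; <>~p there: t:F, v:F, y:F. ✗
v: no successors, so []<>~p holds vacuously. ✓
x: successors {v, y}; <>~p there: v:F, y:F. ✗
y: no successors, so []<>~p holds vacuously. ✓
z: successors {v, y}; <>~p there: v:F, y:F. ✗
Satisfying worlds: {t, v, y}.

3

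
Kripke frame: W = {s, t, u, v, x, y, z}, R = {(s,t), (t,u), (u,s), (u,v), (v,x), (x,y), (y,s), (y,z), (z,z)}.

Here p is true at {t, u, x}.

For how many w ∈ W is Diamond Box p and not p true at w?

2

s: Diamond Box p is T, not p is T. ✓
t: Diamond Box p is F, not p is F. ✗
u: Diamond Box p is T, not p is F. ✗
v: Diamond Box p is F, not p is T. ✗
x: Diamond Box p is F, not p is F. ✗
y: Diamond Box p is T, not p is T. ✓
z: Diamond Box p is F, not p is T. ✗
Satisfying worlds: {s, y}.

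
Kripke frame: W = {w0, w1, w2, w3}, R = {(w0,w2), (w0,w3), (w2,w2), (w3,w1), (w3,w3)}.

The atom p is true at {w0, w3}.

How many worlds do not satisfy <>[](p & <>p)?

3

w0: successors {w2, w3}; [](p & <>p) there: w2:F, w3:F. ✗
w1: no successors, so <>[](p & <>p) fails. ✗
w2: successors {w2}; [](p & <>p) there: w2:F. ✗
w3: successors {w1, w3}; [](p & <>p) there: w1:T, w3:F. ✓
Satisfying worlds: {w3}.
So <>[](p & <>p) fails at the other 3 worlds.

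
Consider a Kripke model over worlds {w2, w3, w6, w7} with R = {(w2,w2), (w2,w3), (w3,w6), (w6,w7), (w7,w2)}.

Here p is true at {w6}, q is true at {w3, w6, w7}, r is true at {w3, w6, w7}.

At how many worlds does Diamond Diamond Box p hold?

2

w2: successors {w2, w3}; Diamond Box p there: w2:T, w3:F. ✓
w3: successors {w6}; Diamond Box p there: w6:F. ✗
w6: successors {w7}; Diamond Box p there: w7:F. ✗
w7: successors {w2}; Diamond Box p there: w2:T. ✓
Satisfying worlds: {w2, w7}.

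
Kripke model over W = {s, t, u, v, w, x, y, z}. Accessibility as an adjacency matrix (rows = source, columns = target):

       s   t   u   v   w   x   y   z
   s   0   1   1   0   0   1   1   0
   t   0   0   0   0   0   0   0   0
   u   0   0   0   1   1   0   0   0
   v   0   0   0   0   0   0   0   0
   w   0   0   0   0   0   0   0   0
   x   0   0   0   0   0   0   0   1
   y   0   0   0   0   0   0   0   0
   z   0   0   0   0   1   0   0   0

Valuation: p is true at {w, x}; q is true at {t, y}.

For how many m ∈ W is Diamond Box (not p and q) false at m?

5

s: successors {t, u, x, y}; Box (not p and q) there: t:T, u:F, x:F, y:T. ✓
t: no successors, so Diamond Box (not p and q) fails. ✗
u: successors {v, w}; Box (not p and q) there: v:T, w:T. ✓
v: no successors, so Diamond Box (not p and q) fails. ✗
w: no successors, so Diamond Box (not p and q) fails. ✗
x: successors {z}; Box (not p and q) there: z:F. ✗
y: no successors, so Diamond Box (not p and q) fails. ✗
z: successors {w}; Box (not p and q) there: w:T. ✓
Satisfying worlds: {s, u, z}.
So Diamond Box (not p and q) fails at the other 5 worlds.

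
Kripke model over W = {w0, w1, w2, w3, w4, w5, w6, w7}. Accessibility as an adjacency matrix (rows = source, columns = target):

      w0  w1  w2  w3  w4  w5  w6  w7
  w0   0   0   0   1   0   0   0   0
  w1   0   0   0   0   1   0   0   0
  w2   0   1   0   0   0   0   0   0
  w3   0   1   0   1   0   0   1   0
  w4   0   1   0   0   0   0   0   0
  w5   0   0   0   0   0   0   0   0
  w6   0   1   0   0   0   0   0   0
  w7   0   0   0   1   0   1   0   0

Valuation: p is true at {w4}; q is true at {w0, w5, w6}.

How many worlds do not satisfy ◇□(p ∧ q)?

w0: successors {w3}; □(p ∧ q) there: w3:F. ✗
w1: successors {w4}; □(p ∧ q) there: w4:F. ✗
w2: successors {w1}; □(p ∧ q) there: w1:F. ✗
w3: successors {w1, w3, w6}; □(p ∧ q) there: w1:F, w3:F, w6:F. ✗
w4: successors {w1}; □(p ∧ q) there: w1:F. ✗
w5: no successors, so ◇□(p ∧ q) fails. ✗
w6: successors {w1}; □(p ∧ q) there: w1:F. ✗
w7: successors {w3, w5}; □(p ∧ q) there: w3:F, w5:T. ✓
Satisfying worlds: {w7}.
So ◇□(p ∧ q) fails at the other 7 worlds.

7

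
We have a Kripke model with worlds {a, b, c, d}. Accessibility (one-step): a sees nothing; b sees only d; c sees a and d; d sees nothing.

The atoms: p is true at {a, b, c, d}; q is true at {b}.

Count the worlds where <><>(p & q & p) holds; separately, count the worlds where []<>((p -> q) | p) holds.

0 and 2

For <><>(p & q & p):
a: no successors, so <><>(p & q & p) fails. ✗
b: successors {d}; <>(p & q & p) there: d:F. ✗
c: successors {a, d}; <>(p & q & p) there: a:F, d:F. ✗
d: no successors, so <><>(p & q & p) fails. ✗
— 0 worlds.
For []<>((p -> q) | p):
a: no successors, so []<>((p -> q) | p) holds vacuously. ✓
b: successors {d}; <>((p -> q) | p) there: d:F. ✗
c: successors {a, d}; <>((p -> q) | p) there: a:F, d:F. ✗
d: no successors, so []<>((p -> q) | p) holds vacuously. ✓
— 2 worlds.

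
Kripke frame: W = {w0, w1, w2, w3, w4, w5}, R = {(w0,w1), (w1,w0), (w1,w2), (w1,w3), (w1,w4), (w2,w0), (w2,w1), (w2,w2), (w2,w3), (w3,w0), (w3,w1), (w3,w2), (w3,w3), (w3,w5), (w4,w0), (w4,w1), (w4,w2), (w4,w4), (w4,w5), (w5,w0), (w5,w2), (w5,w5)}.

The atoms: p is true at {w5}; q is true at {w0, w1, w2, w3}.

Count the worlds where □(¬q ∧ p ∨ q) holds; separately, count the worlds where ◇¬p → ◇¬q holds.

For □(¬q ∧ p ∨ q):
w0: successors {w1}; ¬q ∧ p ∨ q there: w1:T. ✓
w1: successors {w0, w2, w3, w4}; ¬q ∧ p ∨ q there: w0:T, w2:T, w3:T, w4:F. ✗
w2: successors {w0, w1, w2, w3}; ¬q ∧ p ∨ q there: w0:T, w1:T, w2:T, w3:T. ✓
w3: successors {w0, w1, w2, w3, w5}; ¬q ∧ p ∨ q there: w0:T, w1:T, w2:T, w3:T, w5:T. ✓
w4: successors {w0, w1, w2, w4, w5}; ¬q ∧ p ∨ q there: w0:T, w1:T, w2:T, w4:F, w5:T. ✗
w5: successors {w0, w2, w5}; ¬q ∧ p ∨ q there: w0:T, w2:T, w5:T. ✓
— 4 worlds.
For ◇¬p → ◇¬q:
w0: ◇¬p is T, ◇¬q is F. ✗
w1: ◇¬p is T, ◇¬q is T. ✓
w2: ◇¬p is T, ◇¬q is F. ✗
w3: ◇¬p is T, ◇¬q is T. ✓
w4: ◇¬p is T, ◇¬q is T. ✓
w5: ◇¬p is T, ◇¬q is T. ✓
— 4 worlds.

4 and 4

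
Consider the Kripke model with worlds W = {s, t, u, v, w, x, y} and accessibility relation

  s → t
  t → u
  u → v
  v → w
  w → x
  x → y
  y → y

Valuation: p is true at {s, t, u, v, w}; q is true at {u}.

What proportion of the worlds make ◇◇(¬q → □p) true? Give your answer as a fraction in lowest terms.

s: successors {t}; ◇(¬q → □p) there: t:T. ✓
t: successors {u}; ◇(¬q → □p) there: u:T. ✓
u: successors {v}; ◇(¬q → □p) there: v:F. ✗
v: successors {w}; ◇(¬q → □p) there: w:F. ✗
w: successors {x}; ◇(¬q → □p) there: x:F. ✗
x: successors {y}; ◇(¬q → □p) there: y:F. ✗
y: successors {y}; ◇(¬q → □p) there: y:F. ✗
That's 2 of 7 worlds, so 2/7.

2/7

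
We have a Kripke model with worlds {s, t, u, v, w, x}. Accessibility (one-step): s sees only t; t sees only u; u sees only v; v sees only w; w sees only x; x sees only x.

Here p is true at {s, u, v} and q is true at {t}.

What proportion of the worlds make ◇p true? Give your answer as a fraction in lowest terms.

s: successors {t}; p there: t:F. ✗
t: successors {u}; p there: u:T. ✓
u: successors {v}; p there: v:T. ✓
v: successors {w}; p there: w:F. ✗
w: successors {x}; p there: x:F. ✗
x: successors {x}; p there: x:F. ✗
That's 2 of 6 worlds, so 2/6 = 1/3.

1/3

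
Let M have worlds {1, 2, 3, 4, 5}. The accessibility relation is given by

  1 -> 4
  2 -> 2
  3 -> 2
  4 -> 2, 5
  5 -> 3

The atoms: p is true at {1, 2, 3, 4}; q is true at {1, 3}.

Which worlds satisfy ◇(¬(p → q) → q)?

{4, 5}

1: successors {4}; ¬(p → q) → q there: 4:F. ✗
2: successors {2}; ¬(p → q) → q there: 2:F. ✗
3: successors {2}; ¬(p → q) → q there: 2:F. ✗
4: successors {2, 5}; ¬(p → q) → q there: 2:F, 5:T. ✓
5: successors {3}; ¬(p → q) → q there: 3:T. ✓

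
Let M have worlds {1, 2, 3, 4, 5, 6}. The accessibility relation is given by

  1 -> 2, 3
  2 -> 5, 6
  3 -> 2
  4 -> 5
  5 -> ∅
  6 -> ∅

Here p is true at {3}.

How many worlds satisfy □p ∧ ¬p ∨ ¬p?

1: □p ∧ ¬p is F, ¬p is T. ✓
2: □p ∧ ¬p is F, ¬p is T. ✓
3: □p ∧ ¬p is F, ¬p is F. ✗
4: □p ∧ ¬p is F, ¬p is T. ✓
5: □p ∧ ¬p is T, ¬p is T. ✓
6: □p ∧ ¬p is T, ¬p is T. ✓
Satisfying worlds: {1, 2, 4, 5, 6}.

5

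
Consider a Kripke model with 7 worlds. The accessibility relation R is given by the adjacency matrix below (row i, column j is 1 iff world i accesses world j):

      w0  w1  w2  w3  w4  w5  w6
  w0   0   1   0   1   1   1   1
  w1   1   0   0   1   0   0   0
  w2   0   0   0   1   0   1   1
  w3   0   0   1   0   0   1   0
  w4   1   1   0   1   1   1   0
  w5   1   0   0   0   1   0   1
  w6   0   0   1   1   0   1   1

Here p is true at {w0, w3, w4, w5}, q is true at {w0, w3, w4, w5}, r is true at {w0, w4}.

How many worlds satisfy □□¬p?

0

w0: successors {w1, w3, w4, w5, w6}; □¬p there: w1:F, w3:F, w4:F, w5:F, w6:F. ✗
w1: successors {w0, w3}; □¬p there: w0:F, w3:F. ✗
w2: successors {w3, w5, w6}; □¬p there: w3:F, w5:F, w6:F. ✗
w3: successors {w2, w5}; □¬p there: w2:F, w5:F. ✗
w4: successors {w0, w1, w3, w4, w5}; □¬p there: w0:F, w1:F, w3:F, w4:F, w5:F. ✗
w5: successors {w0, w4, w6}; □¬p there: w0:F, w4:F, w6:F. ✗
w6: successors {w2, w3, w5, w6}; □¬p there: w2:F, w3:F, w5:F, w6:F. ✗
Satisfying worlds: ∅.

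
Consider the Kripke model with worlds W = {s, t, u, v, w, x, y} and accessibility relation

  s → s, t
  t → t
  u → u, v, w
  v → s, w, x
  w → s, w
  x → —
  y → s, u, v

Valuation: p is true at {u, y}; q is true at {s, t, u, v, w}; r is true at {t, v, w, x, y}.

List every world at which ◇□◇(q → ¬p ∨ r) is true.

s: successors {s, t}; □◇(q → ¬p ∨ r) there: s:T, t:T. ✓
t: successors {t}; □◇(q → ¬p ∨ r) there: t:T. ✓
u: successors {u, v, w}; □◇(q → ¬p ∨ r) there: u:T, v:F, w:T. ✓
v: successors {s, w, x}; □◇(q → ¬p ∨ r) there: s:T, w:T, x:T. ✓
w: successors {s, w}; □◇(q → ¬p ∨ r) there: s:T, w:T. ✓
x: no successors, so ◇□◇(q → ¬p ∨ r) fails. ✗
y: successors {s, u, v}; □◇(q → ¬p ∨ r) there: s:T, u:T, v:F. ✓

{s, t, u, v, w, y}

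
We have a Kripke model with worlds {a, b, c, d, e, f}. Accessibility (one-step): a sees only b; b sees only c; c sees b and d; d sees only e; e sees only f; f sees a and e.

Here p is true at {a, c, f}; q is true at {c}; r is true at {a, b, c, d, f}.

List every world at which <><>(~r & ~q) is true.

{c, e}

a: successors {b}; <>(~r & ~q) there: b:F. ✗
b: successors {c}; <>(~r & ~q) there: c:F. ✗
c: successors {b, d}; <>(~r & ~q) there: b:F, d:T. ✓
d: successors {e}; <>(~r & ~q) there: e:F. ✗
e: successors {f}; <>(~r & ~q) there: f:T. ✓
f: successors {a, e}; <>(~r & ~q) there: a:F, e:F. ✗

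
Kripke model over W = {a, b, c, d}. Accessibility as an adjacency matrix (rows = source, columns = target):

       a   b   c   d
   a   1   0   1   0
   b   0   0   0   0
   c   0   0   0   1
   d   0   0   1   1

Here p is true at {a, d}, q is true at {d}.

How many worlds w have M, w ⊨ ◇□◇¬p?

a: successors {a, c}; □◇¬p there: a:F, c:T. ✓
b: no successors, so ◇□◇¬p fails. ✗
c: successors {d}; □◇¬p there: d:F. ✗
d: successors {c, d}; □◇¬p there: c:T, d:F. ✓
Satisfying worlds: {a, d}.

2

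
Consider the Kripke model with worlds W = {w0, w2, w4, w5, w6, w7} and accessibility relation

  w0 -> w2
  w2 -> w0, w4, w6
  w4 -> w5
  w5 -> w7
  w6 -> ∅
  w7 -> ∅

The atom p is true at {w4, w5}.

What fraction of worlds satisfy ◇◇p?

1/3

w0: successors {w2}; ◇p there: w2:T. ✓
w2: successors {w0, w4, w6}; ◇p there: w0:F, w4:T, w6:F. ✓
w4: successors {w5}; ◇p there: w5:F. ✗
w5: successors {w7}; ◇p there: w7:F. ✗
w6: no successors, so ◇◇p fails. ✗
w7: no successors, so ◇◇p fails. ✗
That's 2 of 6 worlds, so 2/6 = 1/3.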